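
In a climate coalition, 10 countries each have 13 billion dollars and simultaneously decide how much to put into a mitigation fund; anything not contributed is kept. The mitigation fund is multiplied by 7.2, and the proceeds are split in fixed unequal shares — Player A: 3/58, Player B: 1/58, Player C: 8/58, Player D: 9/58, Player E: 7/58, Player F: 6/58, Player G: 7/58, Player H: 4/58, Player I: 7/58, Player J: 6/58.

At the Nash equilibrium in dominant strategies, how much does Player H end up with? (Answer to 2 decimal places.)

Each unit j contributes comes back to j as 7.2 × (j's share), so j prefers to contribute only if that share exceeds 1/7.2 = 0.1389; otherwise keeping the unit dominates.
The only share above 0.1389 is Player D's 9/58, contributing 13; the remaining 9 contribute 0. Total contributed: 13.
Player H keeps 13 and receives 7.2 × 13 × 4/58 = 6.46 from the mitigation fund, for a payoff of 19.46.

19.46 billion dollars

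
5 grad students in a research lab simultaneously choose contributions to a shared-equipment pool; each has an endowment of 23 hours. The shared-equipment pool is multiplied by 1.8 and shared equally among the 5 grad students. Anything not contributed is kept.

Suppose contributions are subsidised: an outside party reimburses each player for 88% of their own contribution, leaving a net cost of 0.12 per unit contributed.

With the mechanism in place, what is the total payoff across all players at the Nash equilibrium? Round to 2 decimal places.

Under the mechanism each unit contributed yields (1.8/5) / 0.12 = 3.0000 back to its contributor per unit of net cost, which exceeds 1, making full contribution the dominant choice for everyone.
So the Nash equilibrium is full contribution by all 5; the group earns 5 × (23 × 0.88 + 1.8 × 23) = 308.20.

308.20 hours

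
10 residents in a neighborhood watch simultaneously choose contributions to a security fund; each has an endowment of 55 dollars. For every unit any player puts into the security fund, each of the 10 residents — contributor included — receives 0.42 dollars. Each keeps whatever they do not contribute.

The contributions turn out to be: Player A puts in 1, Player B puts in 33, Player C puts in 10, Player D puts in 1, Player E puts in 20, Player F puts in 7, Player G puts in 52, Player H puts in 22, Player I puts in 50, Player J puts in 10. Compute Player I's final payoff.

Total contributed: 1 + 33 + 10 + 1 + 20 + 7 + 52 + 22 + 50 + 10 = 206.
Each receives 0.42 × 206 = 86.52 from the security fund.
Player I keeps 55 − 50 = 5, so Player I's payoff is 5 + 86.52 = 91.52.

91.52 dollars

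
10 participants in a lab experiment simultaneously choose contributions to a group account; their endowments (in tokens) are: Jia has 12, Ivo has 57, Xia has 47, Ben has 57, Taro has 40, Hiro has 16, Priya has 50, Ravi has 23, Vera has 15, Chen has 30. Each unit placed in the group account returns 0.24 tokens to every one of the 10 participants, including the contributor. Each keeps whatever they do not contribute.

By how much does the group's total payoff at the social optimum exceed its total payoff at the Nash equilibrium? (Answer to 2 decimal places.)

485.80 tokens

The private return per contributed unit is 0.24 < 1 for everyone, so the Nash equilibrium is zero contribution and the group total is Σ E_j = 12 + 57 + 47 + 57 + 40 + 16 + 50 + 23 + 15 + 30 = 347.
Each contributed unit returns 2.400 to the group, so the social optimum is full contribution by everyone: group total = 2.400 × 347 = 832.80.
Efficiency loss = (2.400 − 1) × 347 = 485.80.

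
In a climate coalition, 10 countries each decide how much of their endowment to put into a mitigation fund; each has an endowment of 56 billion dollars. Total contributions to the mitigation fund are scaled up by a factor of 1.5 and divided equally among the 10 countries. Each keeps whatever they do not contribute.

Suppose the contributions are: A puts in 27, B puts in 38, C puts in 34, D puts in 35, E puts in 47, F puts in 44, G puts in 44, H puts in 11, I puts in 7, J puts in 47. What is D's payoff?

71.10 billion dollars

Total contributed: 27 + 38 + 34 + 35 + 47 + 44 + 44 + 11 + 7 + 47 = 334.
Each receives 1.5 × 334 / 10 = 50.10 from the mitigation fund.
D keeps 56 − 35 = 21, so D's payoff is 21 + 50.10 = 71.10.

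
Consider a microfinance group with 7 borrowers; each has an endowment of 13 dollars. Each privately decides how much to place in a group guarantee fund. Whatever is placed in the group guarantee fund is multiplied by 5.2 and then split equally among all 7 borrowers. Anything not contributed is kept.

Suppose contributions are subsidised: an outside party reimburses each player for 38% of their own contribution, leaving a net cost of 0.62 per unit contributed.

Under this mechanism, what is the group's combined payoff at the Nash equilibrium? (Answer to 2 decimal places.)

507.78 dollars

Under the mechanism each unit contributed yields (5.2/7) / 0.62 = 1.1982 back to its contributor per unit of net cost, which exceeds 1, making full contribution the dominant choice for everyone.
At the Nash equilibrium everyone contributes 13. Group total payoff = 7 × (13 × 0.38 + 5.2 × 13) = 507.78.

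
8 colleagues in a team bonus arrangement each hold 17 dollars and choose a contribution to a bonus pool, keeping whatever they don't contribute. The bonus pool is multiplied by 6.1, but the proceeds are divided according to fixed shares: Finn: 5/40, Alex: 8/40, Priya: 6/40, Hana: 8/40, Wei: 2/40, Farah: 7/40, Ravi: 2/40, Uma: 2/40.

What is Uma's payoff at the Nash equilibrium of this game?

32.56 dollars

Each unit j contributes comes back to j as 6.1 × (j's share), so j prefers to contribute only if that share exceeds 1/6.1 = 0.1639; otherwise keeping the unit dominates.
The shares above 0.1639 belong to Alex, Hana and Farah, contributing 17 each; the remaining 5 contribute 0. Total contributed: 51.
Uma keeps 17 and receives 6.1 × 51 × 2/40 = 15.56 from the bonus pool, for a payoff of 32.56.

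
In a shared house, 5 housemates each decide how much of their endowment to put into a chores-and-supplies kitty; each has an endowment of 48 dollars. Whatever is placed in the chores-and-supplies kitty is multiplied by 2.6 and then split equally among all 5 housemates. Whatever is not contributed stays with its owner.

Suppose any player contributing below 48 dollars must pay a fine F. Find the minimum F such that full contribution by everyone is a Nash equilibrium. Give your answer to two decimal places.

Given the others contribute fully, the best deviation is to contribute 0 (any partial contribution still incurs the fine and gives up units whose private return 0.5200 is below 1).
Deviating from 48 to 0 saves 48 dollars but forfeits the deviator's share of the drop in the chores-and-supplies kitty: 2.6/5 × 48 = 24.96.
So the deviation gain is 48 − 24.96 = 23.04, and the fine must be at least 23.04 dollars to wipe it out.

23.04 dollars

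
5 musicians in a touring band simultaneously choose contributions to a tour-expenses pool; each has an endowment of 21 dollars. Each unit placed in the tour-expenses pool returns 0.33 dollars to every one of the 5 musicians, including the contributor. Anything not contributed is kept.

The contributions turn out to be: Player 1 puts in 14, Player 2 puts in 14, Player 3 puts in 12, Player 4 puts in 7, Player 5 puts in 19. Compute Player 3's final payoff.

30.78 dollars

Total contributed: 14 + 14 + 12 + 7 + 19 = 66.
Each receives 0.33 × 66 = 21.78 from the tour-expenses pool.
Player 3 keeps 21 − 12 = 9, so Player 3's payoff is 9 + 21.78 = 30.78.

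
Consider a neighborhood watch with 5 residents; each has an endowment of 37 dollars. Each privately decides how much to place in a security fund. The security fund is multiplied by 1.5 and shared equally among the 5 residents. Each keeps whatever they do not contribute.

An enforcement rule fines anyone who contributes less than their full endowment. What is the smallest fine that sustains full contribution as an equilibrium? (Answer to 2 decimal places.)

25.90 dollars

Given the others contribute fully, the best deviation is to contribute 0 (any partial contribution still incurs the fine and gives up units whose private return 0.3000 is below 1).
Deviating from 37 to 0 saves 37 dollars but forfeits the deviator's share of the drop in the security fund: 1.5/5 × 37 = 11.10.
So the deviation gain is 37 − 11.10 = 25.90, and the fine must be at least 25.90 dollars to wipe it out.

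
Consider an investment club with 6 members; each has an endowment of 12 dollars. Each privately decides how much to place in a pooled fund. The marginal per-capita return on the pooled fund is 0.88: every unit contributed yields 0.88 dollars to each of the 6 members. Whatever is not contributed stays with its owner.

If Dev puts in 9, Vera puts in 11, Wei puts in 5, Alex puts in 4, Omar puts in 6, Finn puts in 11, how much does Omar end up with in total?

46.48 dollars

Total contributed: 9 + 11 + 5 + 4 + 6 + 11 = 46.
Each receives 0.88 × 46 = 40.48 from the pooled fund.
Omar keeps 12 − 6 = 6, so Omar's payoff is 6 + 40.48 = 46.48.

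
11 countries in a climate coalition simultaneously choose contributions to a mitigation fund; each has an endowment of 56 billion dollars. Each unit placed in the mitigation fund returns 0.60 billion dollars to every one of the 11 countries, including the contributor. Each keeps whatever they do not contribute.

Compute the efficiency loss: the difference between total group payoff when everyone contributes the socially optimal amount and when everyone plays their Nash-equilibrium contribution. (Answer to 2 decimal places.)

3449.60 billion dollars

The private return per contributed unit is 0.60 < 1, so contributing 0 is dominant for every player. At the Nash equilibrium everyone keeps their 56, and the group total is 11 × 56 = 616.
Each contributed unit returns 6.600 to the group as a whole (0.60 to each of 11 players), which exceeds 1, so the social optimum is full contribution: group total = 6.600 × 616 = 4065.60.
Efficiency loss = 4065.60 − 616 = 3449.60.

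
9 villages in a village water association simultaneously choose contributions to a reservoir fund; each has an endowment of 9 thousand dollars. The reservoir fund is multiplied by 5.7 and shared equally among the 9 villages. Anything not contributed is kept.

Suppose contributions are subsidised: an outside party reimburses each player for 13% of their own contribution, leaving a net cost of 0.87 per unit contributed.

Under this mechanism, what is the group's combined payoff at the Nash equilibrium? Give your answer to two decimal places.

81.00 thousand dollars

The effective private return is (5.7/9) / 0.87 = 0.7280, which is still under 1, so the mechanism doesn't change anyone's dominant strategy: zero contribution.
At the Nash equilibrium no one contributes; group total payoff = 9 × 9 = 81.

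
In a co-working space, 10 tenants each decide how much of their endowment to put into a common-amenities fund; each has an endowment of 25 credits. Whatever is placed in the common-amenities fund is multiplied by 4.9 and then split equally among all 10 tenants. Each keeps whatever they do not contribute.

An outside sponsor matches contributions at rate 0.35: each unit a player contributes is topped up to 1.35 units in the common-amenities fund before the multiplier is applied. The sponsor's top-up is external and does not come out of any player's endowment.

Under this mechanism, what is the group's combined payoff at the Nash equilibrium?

250.00 credits

Even with the mechanism, each unit contributed returns only 4.9 × 1.35 / 10 = 0.6615 per unit of net cost, so contributing nothing is still dominant.
At the Nash equilibrium no one contributes; group total payoff = 10 × 25 = 250.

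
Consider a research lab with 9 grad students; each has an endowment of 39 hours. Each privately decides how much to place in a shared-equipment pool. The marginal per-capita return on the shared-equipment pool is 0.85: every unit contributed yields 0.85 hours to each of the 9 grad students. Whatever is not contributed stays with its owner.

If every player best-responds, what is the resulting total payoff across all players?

351.00 hours

The private return per contributed unit is 0.85 < 1, so contributing 0 is dominant for every player. At the Nash equilibrium everyone keeps their 39, and the group total is 9 × 39 = 351.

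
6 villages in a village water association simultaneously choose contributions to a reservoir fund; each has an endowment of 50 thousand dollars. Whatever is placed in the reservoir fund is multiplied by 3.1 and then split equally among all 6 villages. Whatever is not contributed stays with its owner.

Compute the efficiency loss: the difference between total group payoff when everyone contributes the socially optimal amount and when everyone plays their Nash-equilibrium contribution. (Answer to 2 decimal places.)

630.00 thousand dollars

Each contributed unit returns 3.1/6 = 0.5167 to its contributor — below 1 — so contributing 0 is dominant for every player. At the Nash equilibrium everyone keeps their 50, and the group total is 6 × 50 = 300.
Each contributed unit returns 3.100 to the group as a whole (0.5167 to each of 6 players), which exceeds 1, so the social optimum is full contribution: group total = 3.100 × 300 = 930.00.
Efficiency loss = 930.00 − 300 = 630.00.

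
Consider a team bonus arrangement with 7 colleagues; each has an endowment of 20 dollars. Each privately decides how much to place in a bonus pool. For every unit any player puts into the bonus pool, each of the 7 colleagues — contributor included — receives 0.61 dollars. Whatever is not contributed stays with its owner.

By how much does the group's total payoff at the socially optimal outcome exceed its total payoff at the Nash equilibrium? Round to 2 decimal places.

457.80 dollars

The private return per contributed unit is 0.61 < 1, so contributing 0 is dominant for every player. At the Nash equilibrium everyone keeps their 20, and the group total is 7 × 20 = 140.
Each contributed unit returns 4.270 to the group as a whole (0.61 to each of 7 players), which exceeds 1, so the social optimum is full contribution: group total = 4.270 × 140 = 597.80.
Efficiency loss = 597.80 − 140 = 457.80.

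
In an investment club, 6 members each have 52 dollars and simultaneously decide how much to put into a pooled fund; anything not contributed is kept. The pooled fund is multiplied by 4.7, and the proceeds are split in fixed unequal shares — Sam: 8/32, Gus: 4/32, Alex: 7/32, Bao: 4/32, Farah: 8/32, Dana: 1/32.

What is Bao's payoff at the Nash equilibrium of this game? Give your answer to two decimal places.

143.65 dollars

For player j, contributing a unit is worthwhile iff 4.7 × (j's share) ≥ 1, i.e. iff j's share is at least 0.2128.
Sam, Alex and Farah clear that bar, contributing 52 each; the remaining 3 contribute 0. Total contributed: 156.
Bao keeps 52 and receives 4.7 × 156 × 4/32 = 91.65 from the pooled fund, for a payoff of 143.65.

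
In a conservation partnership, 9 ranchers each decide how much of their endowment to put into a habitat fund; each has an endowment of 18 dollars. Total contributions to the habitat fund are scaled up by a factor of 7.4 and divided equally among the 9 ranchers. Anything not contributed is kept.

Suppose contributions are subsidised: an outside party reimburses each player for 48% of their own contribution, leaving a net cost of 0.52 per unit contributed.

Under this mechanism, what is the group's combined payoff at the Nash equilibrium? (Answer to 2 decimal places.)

1276.56 dollars

The effective private return per unit is now (7.4/9) / 0.52 = 1.5812 > 1, so every player's dominant strategy flips to full contribution.
So the Nash equilibrium is full contribution by all 9; the group earns 9 × (18 × 0.48 + 7.4 × 18) = 1276.56.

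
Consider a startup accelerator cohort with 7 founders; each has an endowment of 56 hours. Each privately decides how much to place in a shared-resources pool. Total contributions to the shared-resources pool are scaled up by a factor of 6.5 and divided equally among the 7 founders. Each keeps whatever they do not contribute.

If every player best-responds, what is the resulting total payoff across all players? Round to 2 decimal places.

392.00 hours

Each contributed unit returns 6.5/7 = 0.9286 to its contributor — below 1 — so contributing 0 is dominant for every player. At the Nash equilibrium everyone keeps their 56, and the group total is 7 × 56 = 392.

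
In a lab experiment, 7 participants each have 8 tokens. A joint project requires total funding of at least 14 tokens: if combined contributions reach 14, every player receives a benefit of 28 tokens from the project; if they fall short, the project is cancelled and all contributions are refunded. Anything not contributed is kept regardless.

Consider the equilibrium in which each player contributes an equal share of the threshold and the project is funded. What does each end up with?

Equal share of the threshold: 14/7 = 2.
At this profile no one gains by cutting their contribution: any cut drops the total below 14, the project is cancelled, contributions are refunded, and the deviator ends with 8, which is less than 8 − 2 + 28 = 34. Contributing more than 2 just wastes the excess. So contributing exactly 2 is a best response.
Each player's payoff: 8 − 2 + 28 = 34.

34 tokens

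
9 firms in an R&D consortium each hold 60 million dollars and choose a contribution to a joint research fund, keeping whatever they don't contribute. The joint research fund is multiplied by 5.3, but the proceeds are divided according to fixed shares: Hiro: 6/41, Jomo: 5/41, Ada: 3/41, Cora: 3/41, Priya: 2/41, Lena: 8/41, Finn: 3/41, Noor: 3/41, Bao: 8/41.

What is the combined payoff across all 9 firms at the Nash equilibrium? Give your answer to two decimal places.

1056.00 million dollars

Each unit j contributes comes back to j as 5.3 × (j's share), so j prefers to contribute only if that share exceeds 1/5.3 = 0.1887; otherwise keeping the unit dominates.
The shares above 0.1887 belong to Lena and Bao, contributing 60 each; the remaining 7 contribute 0. Total contributed: 120.
The joint research fund pays out 5.3 × 120 = 636.00 in total (split across the unequal shares, but the aggregate is all that matters for the group sum).
The 7 free-riders keep 60 each, adding 420. Group total = 420 + 636.00 = 1056.00.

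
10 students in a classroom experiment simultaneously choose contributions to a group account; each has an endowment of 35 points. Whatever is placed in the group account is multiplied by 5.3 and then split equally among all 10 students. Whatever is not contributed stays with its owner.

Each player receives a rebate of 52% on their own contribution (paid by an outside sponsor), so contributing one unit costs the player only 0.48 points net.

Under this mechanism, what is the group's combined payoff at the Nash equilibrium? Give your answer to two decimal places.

2037.00 points

The effective private return per unit is now (5.3/10) / 0.48 = 1.1042 > 1, so every player's dominant strategy flips to full contribution.
At the Nash equilibrium everyone contributes 35. Group total payoff = 10 × (35 × 0.52 + 5.3 × 35) = 2037.00.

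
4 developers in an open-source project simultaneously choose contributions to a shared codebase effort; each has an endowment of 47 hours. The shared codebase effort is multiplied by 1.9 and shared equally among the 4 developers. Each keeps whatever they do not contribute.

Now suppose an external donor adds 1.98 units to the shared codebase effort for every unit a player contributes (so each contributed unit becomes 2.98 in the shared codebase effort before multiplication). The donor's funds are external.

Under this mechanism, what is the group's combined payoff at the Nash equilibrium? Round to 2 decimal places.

Under the mechanism each unit contributed yields 1.9 × 2.98 / 4 = 1.4155 back to its contributor per unit of net cost, which exceeds 1, making full contribution the dominant choice for everyone.
So the Nash equilibrium is full contribution by all 4; the group earns 1.9 × 2.98 × 188 = 1064.46.

1064.46 hours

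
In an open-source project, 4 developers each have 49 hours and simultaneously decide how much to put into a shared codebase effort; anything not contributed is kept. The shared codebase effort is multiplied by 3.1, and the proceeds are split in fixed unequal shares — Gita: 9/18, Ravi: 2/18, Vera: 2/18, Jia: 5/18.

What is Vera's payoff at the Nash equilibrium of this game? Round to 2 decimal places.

65.88 hours

Player j's private return per contributed unit is 3.1 × (j's share). Contributing is weakly dominant for j when that share is at least 1/3.1 = 0.3226, and contributing 0 is dominant otherwise.
The only share above 0.3226 is Gita's 9/18, contributing 49; the remaining 3 contribute 0. Total contributed: 49.
Vera keeps 49 and receives 3.1 × 49 × 2/18 = 16.88 from the shared codebase effort, for a payoff of 65.88.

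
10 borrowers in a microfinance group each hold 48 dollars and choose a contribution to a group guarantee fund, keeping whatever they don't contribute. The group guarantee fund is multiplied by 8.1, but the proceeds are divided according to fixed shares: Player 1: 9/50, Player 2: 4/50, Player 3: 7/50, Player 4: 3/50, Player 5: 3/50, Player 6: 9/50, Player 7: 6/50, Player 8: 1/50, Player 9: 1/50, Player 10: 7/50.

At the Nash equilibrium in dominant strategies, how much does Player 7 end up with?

234.62 dollars

Player j's private return per contributed unit is 8.1 × (j's share). Contributing is weakly dominant for j when that share is at least 1/8.1 = 0.1235, and contributing 0 is dominant otherwise.
Player 1, Player 3, Player 6 and Player 10 are above the threshold, contributing 48 each; the remaining 6 contribute 0. Total contributed: 192.
Player 7 keeps 48 and receives 8.1 × 192 × 6/50 = 186.62 from the group guarantee fund, for a payoff of 234.62.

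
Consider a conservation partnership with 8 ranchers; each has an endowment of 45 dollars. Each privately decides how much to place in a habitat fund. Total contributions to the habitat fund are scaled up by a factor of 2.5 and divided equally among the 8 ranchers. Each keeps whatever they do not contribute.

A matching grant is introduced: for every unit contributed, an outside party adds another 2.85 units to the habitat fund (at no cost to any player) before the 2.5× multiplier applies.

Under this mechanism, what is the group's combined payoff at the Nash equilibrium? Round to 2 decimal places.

3465.00 dollars

Under the mechanism each unit contributed yields 2.5 × 3.85 / 8 = 1.2031 back to its contributor per unit of net cost, which exceeds 1, making full contribution the dominant choice for everyone.
So the Nash equilibrium is full contribution by all 8; the group earns 2.5 × 3.85 × 360 = 3465.00.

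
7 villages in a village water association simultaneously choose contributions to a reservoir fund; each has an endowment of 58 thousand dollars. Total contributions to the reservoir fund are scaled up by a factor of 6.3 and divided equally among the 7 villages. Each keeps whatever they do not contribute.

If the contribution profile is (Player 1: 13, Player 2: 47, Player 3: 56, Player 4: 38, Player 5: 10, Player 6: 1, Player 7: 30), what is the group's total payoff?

1439.50 thousand dollars

Total contributed: 13 + 47 + 56 + 38 + 10 + 1 + 30 = 195; total kept: 7 × 58 − 195 = 211.
The reservoir fund pays out 6.3 × 195 = 1228.50 in aggregate.
Group total = 211 + 1228.50 = 1439.50.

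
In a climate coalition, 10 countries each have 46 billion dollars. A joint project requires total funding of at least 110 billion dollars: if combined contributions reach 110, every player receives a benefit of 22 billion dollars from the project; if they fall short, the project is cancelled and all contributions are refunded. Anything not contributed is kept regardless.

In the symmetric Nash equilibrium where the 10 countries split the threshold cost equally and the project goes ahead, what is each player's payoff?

Equal share of the threshold: 110/10 = 11.
At this profile no one gains by cutting their contribution: any cut drops the total below 110, the project is cancelled, contributions are refunded, and the deviator ends with 46, which is less than 46 − 11 + 22 = 57. Contributing more than 11 just wastes the excess. So contributing exactly 11 is a best response.
Each player's payoff: 46 − 11 + 22 = 57.

57 billion dollars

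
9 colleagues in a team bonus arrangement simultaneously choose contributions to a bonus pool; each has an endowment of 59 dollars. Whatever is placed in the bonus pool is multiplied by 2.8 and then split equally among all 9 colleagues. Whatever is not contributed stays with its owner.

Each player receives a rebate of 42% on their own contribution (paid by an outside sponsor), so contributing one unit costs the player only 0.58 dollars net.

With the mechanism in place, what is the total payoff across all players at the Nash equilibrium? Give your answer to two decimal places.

531.00 dollars

The effective private return is (2.8/9) / 0.58 = 0.5364, which is still under 1, so the mechanism doesn't change anyone's dominant strategy: zero contribution.
At the Nash equilibrium no one contributes; group total payoff = 9 × 59 = 531.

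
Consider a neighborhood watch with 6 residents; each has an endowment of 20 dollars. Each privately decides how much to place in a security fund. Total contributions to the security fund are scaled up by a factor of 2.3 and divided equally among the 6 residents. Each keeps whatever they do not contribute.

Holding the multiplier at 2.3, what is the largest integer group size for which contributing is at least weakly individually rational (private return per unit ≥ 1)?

Private return per unit is 2.3/(group size), which is ≥ 1 whenever the group size is ≤ 2.3.
The largest such integer is 2.

2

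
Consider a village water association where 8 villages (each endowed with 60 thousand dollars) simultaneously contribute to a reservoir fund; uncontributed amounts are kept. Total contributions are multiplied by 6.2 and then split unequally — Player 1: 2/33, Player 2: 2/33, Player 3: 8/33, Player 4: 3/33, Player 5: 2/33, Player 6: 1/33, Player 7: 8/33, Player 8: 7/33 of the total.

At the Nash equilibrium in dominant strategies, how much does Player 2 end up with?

127.64 thousand dollars

Each unit j contributes comes back to j as 6.2 × (j's share), so j prefers to contribute only if that share exceeds 1/6.2 = 0.1613; otherwise keeping the unit dominates.
The shares above 0.1613 belong to Player 3, Player 7 and Player 8, contributing 60 each; the remaining 5 contribute 0. Total contributed: 180.
Player 2 keeps 60 and receives 6.2 × 180 × 2/33 = 67.64 from the reservoir fund, for a payoff of 127.64.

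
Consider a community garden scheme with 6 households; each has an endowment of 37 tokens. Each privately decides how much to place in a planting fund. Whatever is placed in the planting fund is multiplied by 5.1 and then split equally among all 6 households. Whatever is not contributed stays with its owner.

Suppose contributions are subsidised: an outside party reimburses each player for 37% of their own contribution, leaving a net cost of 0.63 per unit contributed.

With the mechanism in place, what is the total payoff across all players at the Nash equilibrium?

Under the mechanism each unit contributed yields (5.1/6) / 0.63 = 1.3492 back to its contributor per unit of net cost, which exceeds 1, making full contribution the dominant choice for everyone.
So the Nash equilibrium is full contribution by all 6; the group earns 6 × (37 × 0.37 + 5.1 × 37) = 1214.34.

1214.34 tokens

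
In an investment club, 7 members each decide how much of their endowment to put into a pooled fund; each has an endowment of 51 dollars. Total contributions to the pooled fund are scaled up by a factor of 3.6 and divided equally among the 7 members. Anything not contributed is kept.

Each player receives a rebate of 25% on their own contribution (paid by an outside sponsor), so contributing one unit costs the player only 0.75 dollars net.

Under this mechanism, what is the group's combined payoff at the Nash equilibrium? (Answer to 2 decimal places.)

357.00 dollars

Even with the mechanism, each unit contributed returns only (3.6/7) / 0.75 = 0.6857 per unit of net cost, so contributing nothing is still dominant.
Everyone keeps their endowment and the group total is 7 × 51 = 357.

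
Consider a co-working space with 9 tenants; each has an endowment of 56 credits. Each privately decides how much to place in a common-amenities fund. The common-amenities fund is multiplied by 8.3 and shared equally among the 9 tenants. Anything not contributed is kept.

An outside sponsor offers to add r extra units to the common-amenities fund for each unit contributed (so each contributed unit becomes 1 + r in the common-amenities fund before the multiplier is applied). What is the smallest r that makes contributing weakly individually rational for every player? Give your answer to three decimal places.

0.084

With matching at rate r, one contributed unit becomes (1 + r) in the common-amenities fund and returns 8.3 × (1 + r) / 9 to the contributor.
Setting this equal to 1: 1 + r = 9/8.3 = 1.0843.
So the minimum matching rate is r = 1.0843 − 1 = 0.084.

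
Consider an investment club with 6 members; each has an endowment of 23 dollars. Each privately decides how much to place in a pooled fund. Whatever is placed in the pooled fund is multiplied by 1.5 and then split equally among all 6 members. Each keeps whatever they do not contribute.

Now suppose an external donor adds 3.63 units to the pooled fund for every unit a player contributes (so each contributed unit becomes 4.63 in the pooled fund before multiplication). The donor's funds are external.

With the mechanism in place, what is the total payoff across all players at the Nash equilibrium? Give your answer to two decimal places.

958.41 dollars

With the mechanism, a contributed unit returns 1.5 × 4.63 / 6 = 1.1575 per unit of net cost to the contributor — now above 1 — so contributing fully is weakly dominant for every player.
So the Nash equilibrium is full contribution by all 6; the group earns 1.5 × 4.63 × 138 = 958.41.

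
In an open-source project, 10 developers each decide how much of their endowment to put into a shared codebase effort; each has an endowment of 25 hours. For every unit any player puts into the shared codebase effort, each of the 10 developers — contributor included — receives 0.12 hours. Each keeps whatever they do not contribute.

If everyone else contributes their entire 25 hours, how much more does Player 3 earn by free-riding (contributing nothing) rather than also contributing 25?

22.00 hours

Switching from a contribution of 25 to 0 lets Player 3 keep an extra 25 hours, but lowers the shared codebase effort by 25, which costs Player 3 their own share of that drop: 0.12 × 25 = 3.00.
Net gain = 25 − 3.00 = 22.00. The private return per contributed unit (0.12) is below 1, so free-riding is indeed the best response regardless of what the others do.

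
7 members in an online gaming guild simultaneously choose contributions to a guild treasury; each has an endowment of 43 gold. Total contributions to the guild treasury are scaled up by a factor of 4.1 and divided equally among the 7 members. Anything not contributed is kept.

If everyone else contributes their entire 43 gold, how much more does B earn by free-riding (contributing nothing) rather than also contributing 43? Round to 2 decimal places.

Switching from a contribution of 43 to 0 lets B keep an extra 43 gold, but lowers the guild treasury by 43, which costs B their own share of that drop: 4.1/7 × 43 = 25.19.
Net gain = 43 − 25.19 = 17.81. The private return per contributed unit (0.5857) is below 1, so free-riding is indeed the best response regardless of what the others do.

17.81 gold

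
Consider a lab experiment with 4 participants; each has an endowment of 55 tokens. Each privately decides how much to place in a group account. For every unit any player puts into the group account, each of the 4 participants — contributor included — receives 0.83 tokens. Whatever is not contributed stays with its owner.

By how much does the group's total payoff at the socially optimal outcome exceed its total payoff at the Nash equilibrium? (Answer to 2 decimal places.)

The private return per contributed unit is 0.83 < 1, so contributing 0 is dominant for every player. At the Nash equilibrium everyone keeps their 55, and the group total is 4 × 55 = 220.
Each contributed unit returns 3.320 to the group as a whole (0.83 to each of 4 players), which exceeds 1, so the social optimum is full contribution: group total = 3.320 × 220 = 730.40.
Efficiency loss = 730.40 − 220 = 510.40.

510.40 tokens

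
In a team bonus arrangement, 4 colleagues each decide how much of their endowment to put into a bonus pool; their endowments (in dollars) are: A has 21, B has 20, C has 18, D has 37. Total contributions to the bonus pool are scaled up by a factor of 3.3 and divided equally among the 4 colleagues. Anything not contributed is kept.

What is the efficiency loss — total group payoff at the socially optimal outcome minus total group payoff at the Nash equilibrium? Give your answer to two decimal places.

The private return per contributed unit is 3.3/4 = 0.8250 < 1 for every player regardless of endowment, so the Nash equilibrium is zero contribution and the group total is Σ E_j = 21 + 20 + 18 + 37 = 96.
Each contributed unit returns 3.300 to the group, so the social optimum is full contribution by everyone: group total = 3.300 × 96 = 316.80.
Efficiency loss = (3.300 − 1) × 96 = 220.80.

220.80 dollars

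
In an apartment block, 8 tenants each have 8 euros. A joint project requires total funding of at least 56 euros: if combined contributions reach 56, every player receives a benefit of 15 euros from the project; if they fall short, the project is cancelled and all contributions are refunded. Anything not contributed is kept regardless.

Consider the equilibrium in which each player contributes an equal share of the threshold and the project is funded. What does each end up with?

16 euros

Equal share of the threshold: 56/8 = 7.
At this profile no one gains by cutting their contribution: any cut drops the total below 56, the project is cancelled, contributions are refunded, and the deviator ends with 8, which is less than 8 − 7 + 15 = 16. Contributing more than 7 just wastes the excess. So contributing exactly 7 is a best response.
Each player's payoff: 8 − 7 + 15 = 16.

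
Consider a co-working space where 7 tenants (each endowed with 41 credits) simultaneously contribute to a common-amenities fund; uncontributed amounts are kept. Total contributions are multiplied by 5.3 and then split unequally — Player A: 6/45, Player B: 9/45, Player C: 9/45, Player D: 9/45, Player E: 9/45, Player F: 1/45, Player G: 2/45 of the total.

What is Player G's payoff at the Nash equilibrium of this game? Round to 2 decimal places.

Each unit j contributes comes back to j as 5.3 × (j's share), so j prefers to contribute only if that share exceeds 1/5.3 = 0.1887; otherwise keeping the unit dominates.
Player B, Player C, Player D and Player E clear that bar, contributing 41 each; the remaining 3 contribute 0. Total contributed: 164.
Player G keeps 41 and receives 5.3 × 164 × 2/45 = 38.63 from the common-amenities fund, for a payoff of 79.63.

79.63 credits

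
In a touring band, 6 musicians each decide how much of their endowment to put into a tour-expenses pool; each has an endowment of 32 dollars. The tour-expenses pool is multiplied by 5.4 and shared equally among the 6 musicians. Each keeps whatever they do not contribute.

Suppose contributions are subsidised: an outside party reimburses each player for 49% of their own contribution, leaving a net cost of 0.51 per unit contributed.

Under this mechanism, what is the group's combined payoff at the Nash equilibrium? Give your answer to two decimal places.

With the mechanism, a contributed unit returns (5.4/6) / 0.51 = 1.7647 per unit of net cost to the contributor — now above 1 — so contributing fully is weakly dominant for every player.
At the Nash equilibrium everyone contributes 32. Group total payoff = 6 × (32 × 0.49 + 5.4 × 32) = 1130.88.

1130.88 dollars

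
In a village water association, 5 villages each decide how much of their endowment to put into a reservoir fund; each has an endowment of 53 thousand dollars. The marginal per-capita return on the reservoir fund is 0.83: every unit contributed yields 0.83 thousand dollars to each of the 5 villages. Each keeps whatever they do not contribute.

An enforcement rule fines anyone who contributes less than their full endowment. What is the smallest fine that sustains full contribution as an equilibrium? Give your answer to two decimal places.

9.01 thousand dollars

Given the others contribute fully, the best deviation is to contribute 0 (any partial contribution still incurs the fine and gives up units whose private return 0.83 is below 1).
Deviating from 53 to 0 saves 53 thousand dollars but forfeits the deviator's share of the drop in the reservoir fund: 0.83 × 53 = 43.99.
So the deviation gain is 53 − 43.99 = 9.01, and the fine must be at least 9.01 thousand dollars to wipe it out.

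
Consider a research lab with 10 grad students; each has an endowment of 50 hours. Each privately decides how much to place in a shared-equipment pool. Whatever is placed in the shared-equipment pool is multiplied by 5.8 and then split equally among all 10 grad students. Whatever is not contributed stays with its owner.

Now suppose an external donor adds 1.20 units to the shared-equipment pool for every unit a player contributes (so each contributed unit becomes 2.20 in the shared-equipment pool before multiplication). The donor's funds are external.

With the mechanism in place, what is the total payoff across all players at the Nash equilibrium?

With the mechanism, a contributed unit returns 5.8 × 2.20 / 10 = 1.2760 per unit of net cost to the contributor — now above 1 — so contributing fully is weakly dominant for every player.
So the Nash equilibrium is full contribution by all 10; the group earns 5.8 × 2.20 × 500 = 6380.00.

6380.00 hours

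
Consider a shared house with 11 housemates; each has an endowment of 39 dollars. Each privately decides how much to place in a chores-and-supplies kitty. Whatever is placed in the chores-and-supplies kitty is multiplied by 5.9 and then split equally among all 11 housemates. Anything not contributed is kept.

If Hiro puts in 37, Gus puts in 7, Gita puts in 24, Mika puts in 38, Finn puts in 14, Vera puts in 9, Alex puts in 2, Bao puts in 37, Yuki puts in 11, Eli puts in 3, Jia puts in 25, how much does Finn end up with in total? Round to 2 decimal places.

136.03 dollars

Total contributed: 37 + 7 + 24 + 38 + 14 + 9 + 2 + 37 + 11 + 3 + 25 = 207.
Each receives 5.9 × 207 / 11 = 111.03 from the chores-and-supplies kitty.
Finn keeps 39 − 14 = 25, so Finn's payoff is 25 + 111.03 = 136.03.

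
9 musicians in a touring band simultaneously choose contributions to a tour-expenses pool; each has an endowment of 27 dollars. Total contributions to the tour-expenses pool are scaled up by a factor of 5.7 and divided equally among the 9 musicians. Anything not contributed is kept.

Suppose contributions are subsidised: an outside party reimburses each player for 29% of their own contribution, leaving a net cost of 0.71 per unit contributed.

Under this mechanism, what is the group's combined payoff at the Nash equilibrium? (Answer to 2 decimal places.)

243.00 dollars

With the mechanism, a contributed unit returns (5.7/9) / 0.71 = 0.8920 per unit of net cost — still below 1 — so contributing 0 remains dominant for every player.
Everyone keeps their endowment and the group total is 9 × 27 = 243.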